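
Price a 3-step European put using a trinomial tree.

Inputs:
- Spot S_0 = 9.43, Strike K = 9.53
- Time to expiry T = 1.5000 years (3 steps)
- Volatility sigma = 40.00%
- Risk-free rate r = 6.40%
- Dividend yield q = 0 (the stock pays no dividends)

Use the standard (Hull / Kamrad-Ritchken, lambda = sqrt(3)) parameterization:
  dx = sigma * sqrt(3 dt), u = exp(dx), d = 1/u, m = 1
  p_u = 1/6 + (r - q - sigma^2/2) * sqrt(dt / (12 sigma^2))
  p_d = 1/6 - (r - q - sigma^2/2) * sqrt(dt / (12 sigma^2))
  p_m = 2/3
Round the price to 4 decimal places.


dt = T/N = 0.500000; dx = sigma*sqrt(3*dt) = 0.489898
u = exp(dx) = 1.632150; d = 1/u = 0.612689
p_u = 0.158502, p_m = 0.666667, p_d = 0.174832
Discount per step: exp(-r*dt) = 0.968507
Stock lattice S(k, j) with j the centered position index:
  k=0: S(0,+0) = 9.4300
  k=1: S(1,-1) = 5.7777; S(1,+0) = 9.4300; S(1,+1) = 15.3912
  k=2: S(2,-2) = 3.5399; S(2,-1) = 5.7777; S(2,+0) = 9.4300; S(2,+1) = 15.3912; S(2,+2) = 25.1207
  k=3: S(3,-3) = 2.1689; S(3,-2) = 3.5399; S(3,-1) = 5.7777; S(3,+0) = 9.4300; S(3,+1) = 15.3912; S(3,+2) = 25.1207; S(3,+3) = 41.0007
Terminal payoffs V(N, j) = max(K - S_T, 0):
  V(3,-3) = 7.361139; V(3,-2) = 5.990094; V(3,-1) = 3.752344; V(3,+0) = 0.100000; V(3,+1) = 0.000000; V(3,+2) = 0.000000; V(3,+3) = 0.000000
Backward induction: V(k, j) = exp(-r*dt) * [p_u * V(k+1, j+1) + p_m * V(k+1, j) + p_d * V(k+1, j-1)]
  V(2,-2) = exp(-r*dt) * [p_u*3.752344 + p_m*5.990094 + p_d*7.361139] = 5.690081
  V(2,-1) = exp(-r*dt) * [p_u*0.100000 + p_m*3.752344 + p_d*5.990094] = 3.452407
  V(2,+0) = exp(-r*dt) * [p_u*0.000000 + p_m*0.100000 + p_d*3.752344] = 0.699935
  V(2,+1) = exp(-r*dt) * [p_u*0.000000 + p_m*0.000000 + p_d*0.100000] = 0.016933
  V(2,+2) = exp(-r*dt) * [p_u*0.000000 + p_m*0.000000 + p_d*0.000000] = 0.000000
  V(1,-1) = exp(-r*dt) * [p_u*0.699935 + p_m*3.452407 + p_d*5.690081] = 3.300042
  V(1,+0) = exp(-r*dt) * [p_u*0.016933 + p_m*0.699935 + p_d*3.452407] = 1.039108
  V(1,+1) = exp(-r*dt) * [p_u*0.000000 + p_m*0.016933 + p_d*0.699935] = 0.129450
  V(0,+0) = exp(-r*dt) * [p_u*0.129450 + p_m*1.039108 + p_d*3.300042] = 1.249575

Answer: Price = V(0,0) = 1.2496


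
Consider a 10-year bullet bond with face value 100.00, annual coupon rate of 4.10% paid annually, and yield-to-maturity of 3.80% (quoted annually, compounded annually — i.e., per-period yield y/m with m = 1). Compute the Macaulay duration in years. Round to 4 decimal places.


Answer: Macaulay duration = 8.4242 years

Derivation:
Coupon per period c = face * coupon_rate / m = 4.100000
Periods per year m = 1; per-period yield y/m = 0.038000
Number of cashflows N = 10
Cashflows (t years, CF_t, discount factor 1/(1+y/m)^(m*t), PV):
  t = 1.0000: CF_t = 4.100000, DF = 0.963391, PV = 3.949904
  t = 2.0000: CF_t = 4.100000, DF = 0.928122, PV = 3.805302
  t = 3.0000: CF_t = 4.100000, DF = 0.894145, PV = 3.665994
  t = 4.0000: CF_t = 4.100000, DF = 0.861411, PV = 3.531787
  t = 5.0000: CF_t = 4.100000, DF = 0.829876, PV = 3.402492
  t = 6.0000: CF_t = 4.100000, DF = 0.799495, PV = 3.277930
  t = 7.0000: CF_t = 4.100000, DF = 0.770227, PV = 3.157929
  t = 8.0000: CF_t = 4.100000, DF = 0.742030, PV = 3.042321
  t = 9.0000: CF_t = 4.100000, DF = 0.714865, PV = 2.930945
  t = 10.0000: CF_t = 104.100000, DF = 0.688694, PV = 71.693073
Price P = sum_t PV_t = 102.457677
Macaulay numerator sum_t t * PV_t:
  t * PV_t at t = 1.0000: 3.949904
  t * PV_t at t = 2.0000: 7.610604
  t * PV_t at t = 3.0000: 10.997983
  t * PV_t at t = 4.0000: 14.127146
  t * PV_t at t = 5.0000: 17.012459
  t * PV_t at t = 6.0000: 19.667583
  t * PV_t at t = 7.0000: 22.105504
  t * PV_t at t = 8.0000: 24.338568
  t * PV_t at t = 9.0000: 26.378505
  t * PV_t at t = 10.0000: 716.930727
Macaulay duration D = (sum_t t * PV_t) / P = 863.118983 / 102.457677 = 8.424151


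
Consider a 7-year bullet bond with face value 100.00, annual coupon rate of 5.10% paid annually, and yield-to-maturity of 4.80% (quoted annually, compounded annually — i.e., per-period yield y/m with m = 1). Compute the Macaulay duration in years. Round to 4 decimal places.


Coupon per period c = face * coupon_rate / m = 5.100000
Periods per year m = 1; per-period yield y/m = 0.048000
Number of cashflows N = 7
Cashflows (t years, CF_t, discount factor 1/(1+y/m)^(m*t), PV):
  t = 1.0000: CF_t = 5.100000, DF = 0.954198, PV = 4.866412
  t = 2.0000: CF_t = 5.100000, DF = 0.910495, PV = 4.643523
  t = 3.0000: CF_t = 5.100000, DF = 0.868793, PV = 4.430843
  t = 4.0000: CF_t = 5.100000, DF = 0.829001, PV = 4.227903
  t = 5.0000: CF_t = 5.100000, DF = 0.791031, PV = 4.034259
  t = 6.0000: CF_t = 5.100000, DF = 0.754801, PV = 3.849484
  t = 7.0000: CF_t = 105.100000, DF = 0.720230, PV = 75.696141
Price P = sum_t PV_t = 101.748564
Macaulay numerator sum_t t * PV_t:
  t * PV_t at t = 1.0000: 4.866412
  t * PV_t at t = 2.0000: 9.287046
  t * PV_t at t = 3.0000: 13.292528
  t * PV_t at t = 4.0000: 16.911613
  t * PV_t at t = 5.0000: 20.171294
  t * PV_t at t = 6.0000: 23.096902
  t * PV_t at t = 7.0000: 529.872984
Macaulay duration D = (sum_t t * PV_t) / P = 617.498780 / 101.748564 = 6.068870

Answer: Macaulay duration = 6.0689 years


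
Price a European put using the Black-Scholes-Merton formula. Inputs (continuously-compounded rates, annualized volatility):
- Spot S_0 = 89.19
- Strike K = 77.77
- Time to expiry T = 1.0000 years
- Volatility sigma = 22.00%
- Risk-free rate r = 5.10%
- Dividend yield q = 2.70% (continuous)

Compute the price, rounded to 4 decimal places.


Answer: Price = 2.3764

Derivation:
d1 = (ln(S/K) + (r - q + 0.5*sigma^2) * T) / (sigma * sqrt(T)) = 0.84187806
d2 = d1 - sigma * sqrt(T) = 0.62187806
exp(-rT) = 0.95027867; exp(-qT) = 0.97336124
P = K * exp(-rT) * N(-d2) - S_0 * exp(-qT) * N(-d1)
N(-d1) = 0.19992811; N(-d2) = 0.26701103
P = 77.7700 * 0.95027867 * 0.26701103 - 89.1900 * 0.97336124 * 0.19992811 = 2.3764


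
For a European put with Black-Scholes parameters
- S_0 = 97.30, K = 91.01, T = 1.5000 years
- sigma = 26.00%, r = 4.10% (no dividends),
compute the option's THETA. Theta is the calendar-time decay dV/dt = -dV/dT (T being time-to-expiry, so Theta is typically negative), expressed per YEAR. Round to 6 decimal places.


d1 = 0.5622194429; d2 = 0.2437857763
phi(d1) = 0.3406213313; exp(-qT) = 1.0000000000; exp(-rT) = 0.9403529457
Theta = -S*exp(-qT)*phi(d1)*sigma/(2*sqrt(T)) + r*K*exp(-rT)*N(-d2) - q*S*exp(-qT)*N(-d1)
N(-d1) = 0.2869832580; N(-d2) = 0.4036983685; sqrt(T) = 1.2247448714
Term 1 = -97.3000 * 1.0000000000 * 0.3406213313 * 0.2600 / (2 * 1.2247448714) = -3.5178912117
Term 2 = 0.0410 * 91.0100 * 0.9403529457 * 0.4036983685 = 1.4165139462
Term 3 = 0 (no dividend yield, q = 0)
Theta = -3.5178912117 + (1.4165139462) + (0.0000000000) = -2.101377

Answer: Theta = -2.101377


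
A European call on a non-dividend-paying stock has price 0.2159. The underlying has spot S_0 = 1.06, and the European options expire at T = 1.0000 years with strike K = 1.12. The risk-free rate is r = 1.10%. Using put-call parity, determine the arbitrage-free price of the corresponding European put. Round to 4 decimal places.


Put-call parity: C - P = S_0 * exp(-qT) - K * exp(-rT).
S_0 * exp(-qT) = 1.0600 * 1.00000000 = 1.06000000
K * exp(-rT) = 1.1200 * 0.98906028 = 1.10774751
P = C - S*exp(-qT) + K*exp(-rT)
P = 0.2159 - 1.06000000 + 1.10774751 = 0.2636

Answer: Put price = 0.2636


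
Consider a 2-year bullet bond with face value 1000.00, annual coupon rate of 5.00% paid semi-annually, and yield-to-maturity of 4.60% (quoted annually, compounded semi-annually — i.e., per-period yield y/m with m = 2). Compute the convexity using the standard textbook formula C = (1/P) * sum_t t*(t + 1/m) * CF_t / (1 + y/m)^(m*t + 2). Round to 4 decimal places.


Answer: Convexity = 4.5498

Derivation:
Coupon per period c = face * coupon_rate / m = 25.000000
Periods per year m = 2; per-period yield y/m = 0.023000
Number of cashflows N = 4
Cashflows (t years, CF_t, discount factor 1/(1+y/m)^(m*t), PV):
  t = 0.5000: CF_t = 25.000000, DF = 0.977517, PV = 24.437928
  t = 1.0000: CF_t = 25.000000, DF = 0.955540, PV = 23.888492
  t = 1.5000: CF_t = 25.000000, DF = 0.934056, PV = 23.351410
  t = 2.0000: CF_t = 1025.000000, DF = 0.913056, PV = 935.882509
Price P = sum_t PV_t = 1007.560339
Convexity numerator sum_t t*(t + 1/m) * CF_t / (1+y/m)^(m*t + 2):
  t = 0.5000: term = 11.675705
  t = 1.0000: term = 34.239604
  t = 1.5000: term = 66.939597
  t = 2.0000: term = 4471.364428
Convexity = (1/P) * sum = 4584.219334 / 1007.560339 = 4.549821


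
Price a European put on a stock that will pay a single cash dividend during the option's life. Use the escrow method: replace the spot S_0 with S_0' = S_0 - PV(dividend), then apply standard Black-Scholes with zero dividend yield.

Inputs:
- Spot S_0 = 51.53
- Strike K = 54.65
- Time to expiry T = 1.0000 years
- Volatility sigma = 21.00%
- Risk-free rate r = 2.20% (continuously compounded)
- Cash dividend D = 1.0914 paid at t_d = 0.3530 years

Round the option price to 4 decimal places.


Answer: Price = 6.0156

Derivation:
PV(D) = D * exp(-r * t_d) = 1.0914 * 0.99226408 = 1.08295701
S_0' = S_0 - PV(D) = 51.5300 - 1.08295701 = 50.44704299
d1 = (ln(S_0'/K) + (r + sigma^2/2)*T) / (sigma*sqrt(T)) = -0.17130992
d2 = d1 - sigma*sqrt(T) = -0.38130992
exp(-rT) = 0.97824024
N(-d1) = 0.56800996; N(-d2) = 0.64851335
P = K * exp(-rT) * N(-d2) - S_0' * N(-d1) = 54.6500 * 0.97824024 * 0.64851335 - 50.44704299 * 0.56800996 = 6.0156


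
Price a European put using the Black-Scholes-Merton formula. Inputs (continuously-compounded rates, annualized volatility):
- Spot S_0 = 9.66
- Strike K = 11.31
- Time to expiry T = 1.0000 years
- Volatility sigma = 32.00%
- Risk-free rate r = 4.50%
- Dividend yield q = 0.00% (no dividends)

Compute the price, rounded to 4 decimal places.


d1 = (ln(S/K) + (r - q + 0.5*sigma^2) * T) / (sigma * sqrt(T)) = -0.19216763
d2 = d1 - sigma * sqrt(T) = -0.51216763
exp(-rT) = 0.95599748; exp(-qT) = 1.00000000
P = K * exp(-rT) * N(-d2) - S_0 * exp(-qT) * N(-d1)
N(-d1) = 0.57619455; N(-d2) = 0.69573315
P = 11.3100 * 0.95599748 * 0.69573315 - 9.6600 * 1.00000000 * 0.57619455 = 1.9565

Answer: Price = 1.9565


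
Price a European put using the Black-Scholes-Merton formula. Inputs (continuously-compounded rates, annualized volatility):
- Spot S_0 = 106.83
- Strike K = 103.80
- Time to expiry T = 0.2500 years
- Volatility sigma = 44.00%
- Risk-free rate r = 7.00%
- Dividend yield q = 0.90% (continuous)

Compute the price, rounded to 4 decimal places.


d1 = (ln(S/K) + (r - q + 0.5*sigma^2) * T) / (sigma * sqrt(T)) = 0.31010371
d2 = d1 - sigma * sqrt(T) = 0.09010371
exp(-rT) = 0.98265224; exp(-qT) = 0.99775253
P = K * exp(-rT) * N(-d2) - S_0 * exp(-qT) * N(-d1)
N(-d1) = 0.37824105; N(-d2) = 0.46410240
P = 103.8000 * 0.98265224 * 0.46410240 - 106.8300 * 0.99775253 * 0.37824105 = 7.0214

Answer: Price = 7.0214


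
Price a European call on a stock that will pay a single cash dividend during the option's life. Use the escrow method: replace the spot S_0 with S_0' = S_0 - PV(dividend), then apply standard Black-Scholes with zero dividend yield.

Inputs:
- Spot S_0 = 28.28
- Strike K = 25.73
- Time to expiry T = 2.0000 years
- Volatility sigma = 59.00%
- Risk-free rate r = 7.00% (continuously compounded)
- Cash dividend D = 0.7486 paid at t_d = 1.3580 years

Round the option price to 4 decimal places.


PV(D) = D * exp(-r * t_d) = 0.7486 * 0.90931837 = 0.68071573
S_0' = S_0 - PV(D) = 28.2800 - 0.68071573 = 27.59928427
d1 = (ln(S_0'/K) + (r + sigma^2/2)*T) / (sigma*sqrt(T)) = 0.66903353
d2 = d1 - sigma*sqrt(T) = -0.16535247
exp(-rT) = 0.86935824
N(d1) = 0.74826296; N(d2) = 0.43433328
C = S_0' * N(d1) - K * exp(-rT) * N(d2) = 27.59928427 * 0.74826296 - 25.7300 * 0.86935824 * 0.43433328 = 10.9361

Answer: Price = 10.9361


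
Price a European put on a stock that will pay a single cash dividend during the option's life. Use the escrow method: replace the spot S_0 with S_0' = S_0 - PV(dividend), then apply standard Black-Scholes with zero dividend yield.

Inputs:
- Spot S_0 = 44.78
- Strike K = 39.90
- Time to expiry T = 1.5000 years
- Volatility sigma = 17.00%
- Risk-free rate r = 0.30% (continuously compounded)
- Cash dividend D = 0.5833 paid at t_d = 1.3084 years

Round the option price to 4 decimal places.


Answer: Price = 1.6859

Derivation:
PV(D) = D * exp(-r * t_d) = 0.5833 * 0.99608249 = 0.58101492
S_0' = S_0 - PV(D) = 44.7800 - 0.58101492 = 44.19898508
d1 = (ln(S_0'/K) + (r + sigma^2/2)*T) / (sigma*sqrt(T)) = 0.61717777
d2 = d1 - sigma*sqrt(T) = 0.40897114
exp(-rT) = 0.99551011
N(-d1) = 0.26855874; N(-d2) = 0.34128042
P = K * exp(-rT) * N(-d2) - S_0' * N(-d1) = 39.9000 * 0.99551011 * 0.34128042 - 44.19898508 * 0.26855874 = 1.6859


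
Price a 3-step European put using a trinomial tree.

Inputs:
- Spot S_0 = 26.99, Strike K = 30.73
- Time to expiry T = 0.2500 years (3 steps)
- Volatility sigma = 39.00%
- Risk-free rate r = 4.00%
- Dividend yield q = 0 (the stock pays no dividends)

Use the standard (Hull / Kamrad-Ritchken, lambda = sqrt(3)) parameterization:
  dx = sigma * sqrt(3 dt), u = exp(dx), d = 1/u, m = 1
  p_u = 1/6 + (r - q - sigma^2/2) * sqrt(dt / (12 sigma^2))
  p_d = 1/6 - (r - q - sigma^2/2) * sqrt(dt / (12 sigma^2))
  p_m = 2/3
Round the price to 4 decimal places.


dt = T/N = 0.083333; dx = sigma*sqrt(3*dt) = 0.195000
u = exp(dx) = 1.215311; d = 1/u = 0.822835
p_u = 0.158964, p_m = 0.666667, p_d = 0.174370
Discount per step: exp(-r*dt) = 0.996672
Stock lattice S(k, j) with j the centered position index:
  k=0: S(0,+0) = 26.9900
  k=1: S(1,-1) = 22.2083; S(1,+0) = 26.9900; S(1,+1) = 32.8012
  k=2: S(2,-2) = 18.2738; S(2,-1) = 22.2083; S(2,+0) = 26.9900; S(2,+1) = 32.8012; S(2,+2) = 39.8637
  k=3: S(3,-3) = 15.0363; S(3,-2) = 18.2738; S(3,-1) = 22.2083; S(3,+0) = 26.9900; S(3,+1) = 32.8012; S(3,+2) = 39.8637; S(3,+3) = 48.4468
Terminal payoffs V(N, j) = max(K - S_T, 0):
  V(3,-3) = 15.693713; V(3,-2) = 12.456235; V(3,-1) = 8.521693; V(3,+0) = 3.740000; V(3,+1) = 0.000000; V(3,+2) = 0.000000; V(3,+3) = 0.000000
Backward induction: V(k, j) = exp(-r*dt) * [p_u * V(k+1, j+1) + p_m * V(k+1, j) + p_d * V(k+1, j-1)]
  V(2,-2) = exp(-r*dt) * [p_u*8.521693 + p_m*12.456235 + p_d*15.693713] = 12.354055
  V(2,-1) = exp(-r*dt) * [p_u*3.740000 + p_m*8.521693 + p_d*12.456235] = 8.419530
  V(2,+0) = exp(-r*dt) * [p_u*0.000000 + p_m*3.740000 + p_d*8.521693] = 3.966016
  V(2,+1) = exp(-r*dt) * [p_u*0.000000 + p_m*0.000000 + p_d*3.740000] = 0.649972
  V(2,+2) = exp(-r*dt) * [p_u*0.000000 + p_m*0.000000 + p_d*0.000000] = 0.000000
  V(1,-1) = exp(-r*dt) * [p_u*3.966016 + p_m*8.419530 + p_d*12.354055] = 8.369699
  V(1,+0) = exp(-r*dt) * [p_u*0.649972 + p_m*3.966016 + p_d*8.419530] = 4.201415
  V(1,+1) = exp(-r*dt) * [p_u*0.000000 + p_m*0.649972 + p_d*3.966016] = 1.121124
  V(0,+0) = exp(-r*dt) * [p_u*1.121124 + p_m*4.201415 + p_d*8.369699] = 4.423812

Answer: Price = V(0,0) = 4.4238


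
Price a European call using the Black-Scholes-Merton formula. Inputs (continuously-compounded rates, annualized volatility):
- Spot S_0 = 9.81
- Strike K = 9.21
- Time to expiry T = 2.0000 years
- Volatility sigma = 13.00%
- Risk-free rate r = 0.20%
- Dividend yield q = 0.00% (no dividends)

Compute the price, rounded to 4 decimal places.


Answer: Price = 1.0592

Derivation:
d1 = (ln(S/K) + (r - q + 0.5*sigma^2) * T) / (sigma * sqrt(T)) = 0.45696734
d2 = d1 - sigma * sqrt(T) = 0.27311958
exp(-rT) = 0.99600799; exp(-qT) = 1.00000000
C = S_0 * exp(-qT) * N(d1) - K * exp(-rT) * N(d2)
N(d1) = 0.67615274; N(d2) = 0.60761935
C = 9.8100 * 1.00000000 * 0.67615274 - 9.2100 * 0.99600799 * 0.60761935 = 1.0592


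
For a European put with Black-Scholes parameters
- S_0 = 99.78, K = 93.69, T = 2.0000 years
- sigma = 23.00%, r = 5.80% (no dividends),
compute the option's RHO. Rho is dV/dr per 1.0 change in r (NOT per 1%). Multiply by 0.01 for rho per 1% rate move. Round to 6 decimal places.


d1 = 0.7128752429; d2 = 0.3876061236
phi(d1) = 0.3094266874; exp(-qT) = 1.0000000000; exp(-rT) = 0.8904752233
N(-d2) = 0.3491537683
Rho = -K*T*exp(-rT)*N(-d2) = -93.6900 * 2.0000 * 0.8904752233 * 0.3491537683 = -58.258837

Answer: Rho = -58.258837


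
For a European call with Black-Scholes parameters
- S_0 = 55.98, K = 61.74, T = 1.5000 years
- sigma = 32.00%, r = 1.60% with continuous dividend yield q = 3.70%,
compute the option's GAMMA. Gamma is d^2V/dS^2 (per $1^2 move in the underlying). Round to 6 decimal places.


d1 = -0.1343073980; d2 = -0.5262257568
phi(d1) = 0.3953603024; exp(-qT) = 0.9460120237; exp(-rT) = 0.9762857098
Gamma = exp(-qT) * phi(d1) / (S * sigma * sqrt(T)) = 0.9460120237 * 0.3953603024 / (55.9800 * 0.3200 * 1.2247448714) = 0.017048

Answer: Gamma = 0.017048


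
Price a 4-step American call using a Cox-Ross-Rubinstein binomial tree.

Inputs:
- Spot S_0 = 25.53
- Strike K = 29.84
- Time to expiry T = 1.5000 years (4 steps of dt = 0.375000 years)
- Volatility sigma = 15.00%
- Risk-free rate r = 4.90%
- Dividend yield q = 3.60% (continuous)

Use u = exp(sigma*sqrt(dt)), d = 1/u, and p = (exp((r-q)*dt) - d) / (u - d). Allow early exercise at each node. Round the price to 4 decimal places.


dt = T/N = 0.375000
u = exp(sigma*sqrt(dt)) = 1.096207; d = 1/u = 0.912237
p = (exp((r-q)*dt) - d) / (u - d) = 0.503616
Discount per step: exp(-r*dt) = 0.981793
Stock lattice S(k, i) with i counting down-moves:
  k=0: S(0,0) = 25.5300
  k=1: S(1,0) = 27.9862; S(1,1) = 23.2894
  k=2: S(2,0) = 30.6786; S(2,1) = 25.5300; S(2,2) = 21.2454
  k=3: S(3,0) = 33.6301; S(3,1) = 27.9862; S(3,2) = 23.2894; S(3,3) = 19.3809
  k=4: S(4,0) = 36.8656; S(4,1) = 30.6786; S(4,2) = 25.5300; S(4,3) = 21.2454; S(4,4) = 17.6799
Terminal payoffs V(N, i) = max(S_T - K, 0):
  V(4,0) = 7.025557; V(4,1) = 0.838619; V(4,2) = 0.000000; V(4,3) = 0.000000; V(4,4) = 0.000000
Backward induction: V(k, i) = exp(-r*dt) * [p * V(k+1, i) + (1-p) * V(k+1, i+1)]; then take max(V_cont, immediate exercise) for American.
  V(3,0) = exp(-r*dt) * [p*7.025557 + (1-p)*0.838619] = 3.882458; exercise = 3.790111; V(3,0) = max -> 3.882458
  V(3,1) = exp(-r*dt) * [p*0.838619 + (1-p)*0.000000] = 0.414652; exercise = 0.000000; V(3,1) = max -> 0.414652
  V(3,2) = exp(-r*dt) * [p*0.000000 + (1-p)*0.000000] = 0.000000; exercise = 0.000000; V(3,2) = max -> 0.000000
  V(3,3) = exp(-r*dt) * [p*0.000000 + (1-p)*0.000000] = 0.000000; exercise = 0.000000; V(3,3) = max -> 0.000000
  V(2,0) = exp(-r*dt) * [p*3.882458 + (1-p)*0.414652] = 2.121746; exercise = 0.838619; V(2,0) = max -> 2.121746
  V(2,1) = exp(-r*dt) * [p*0.414652 + (1-p)*0.000000] = 0.205023; exercise = 0.000000; V(2,1) = max -> 0.205023
  V(2,2) = exp(-r*dt) * [p*0.000000 + (1-p)*0.000000] = 0.000000; exercise = 0.000000; V(2,2) = max -> 0.000000
  V(1,0) = exp(-r*dt) * [p*2.121746 + (1-p)*0.205023] = 1.149007; exercise = 0.000000; V(1,0) = max -> 1.149007
  V(1,1) = exp(-r*dt) * [p*0.205023 + (1-p)*0.000000] = 0.101373; exercise = 0.000000; V(1,1) = max -> 0.101373
  V(0,0) = exp(-r*dt) * [p*1.149007 + (1-p)*0.101373] = 0.617526; exercise = 0.000000; V(0,0) = max -> 0.617526

Answer: Price = V(0,0) = 0.6175


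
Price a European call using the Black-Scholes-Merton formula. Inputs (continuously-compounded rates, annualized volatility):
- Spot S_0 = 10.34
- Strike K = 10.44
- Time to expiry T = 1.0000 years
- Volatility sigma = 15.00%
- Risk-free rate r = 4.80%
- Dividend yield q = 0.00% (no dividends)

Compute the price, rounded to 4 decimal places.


Answer: Price = 0.8209

Derivation:
d1 = (ln(S/K) + (r - q + 0.5*sigma^2) * T) / (sigma * sqrt(T)) = 0.33083524
d2 = d1 - sigma * sqrt(T) = 0.18083524
exp(-rT) = 0.95313379; exp(-qT) = 1.00000000
C = S_0 * exp(-qT) * N(d1) - K * exp(-rT) * N(d2)
N(d1) = 0.62961553; N(d2) = 0.57175155
C = 10.3400 * 1.00000000 * 0.62961553 - 10.4400 * 0.95313379 * 0.57175155 = 0.8209


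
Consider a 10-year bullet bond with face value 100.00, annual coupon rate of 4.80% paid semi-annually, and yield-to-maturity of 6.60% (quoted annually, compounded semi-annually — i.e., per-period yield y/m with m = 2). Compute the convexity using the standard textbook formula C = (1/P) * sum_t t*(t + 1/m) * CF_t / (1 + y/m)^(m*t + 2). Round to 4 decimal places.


Answer: Convexity = 71.3460

Derivation:
Coupon per period c = face * coupon_rate / m = 2.400000
Periods per year m = 2; per-period yield y/m = 0.033000
Number of cashflows N = 20
Cashflows (t years, CF_t, discount factor 1/(1+y/m)^(m*t), PV):
  t = 0.5000: CF_t = 2.400000, DF = 0.968054, PV = 2.323330
  t = 1.0000: CF_t = 2.400000, DF = 0.937129, PV = 2.249109
  t = 1.5000: CF_t = 2.400000, DF = 0.907192, PV = 2.177260
  t = 2.0000: CF_t = 2.400000, DF = 0.878211, PV = 2.107706
  t = 2.5000: CF_t = 2.400000, DF = 0.850156, PV = 2.040373
  t = 3.0000: CF_t = 2.400000, DF = 0.822997, PV = 1.975192
  t = 3.5000: CF_t = 2.400000, DF = 0.796705, PV = 1.912093
  t = 4.0000: CF_t = 2.400000, DF = 0.771254, PV = 1.851010
  t = 4.5000: CF_t = 2.400000, DF = 0.746616, PV = 1.791878
  t = 5.0000: CF_t = 2.400000, DF = 0.722764, PV = 1.734635
  t = 5.5000: CF_t = 2.400000, DF = 0.699675, PV = 1.679220
  t = 6.0000: CF_t = 2.400000, DF = 0.677323, PV = 1.625576
  t = 6.5000: CF_t = 2.400000, DF = 0.655686, PV = 1.573646
  t = 7.0000: CF_t = 2.400000, DF = 0.634739, PV = 1.523375
  t = 7.5000: CF_t = 2.400000, DF = 0.614462, PV = 1.474709
  t = 8.0000: CF_t = 2.400000, DF = 0.594833, PV = 1.427599
  t = 8.5000: CF_t = 2.400000, DF = 0.575830, PV = 1.381993
  t = 9.0000: CF_t = 2.400000, DF = 0.557435, PV = 1.337844
  t = 9.5000: CF_t = 2.400000, DF = 0.539627, PV = 1.295105
  t = 10.0000: CF_t = 102.400000, DF = 0.522388, PV = 53.492578
Price P = sum_t PV_t = 86.974231
Convexity numerator sum_t t*(t + 1/m) * CF_t / (1+y/m)^(m*t + 2):
  t = 0.5000: term = 1.088630
  t = 1.0000: term = 3.161558
  t = 1.5000: term = 6.121120
  t = 2.0000: term = 9.875960
  t = 2.5000: term = 14.340697
  t = 3.0000: term = 19.435601
  t = 3.5000: term = 25.086287
  t = 4.0000: term = 31.223424
  t = 4.5000: term = 37.782459
  t = 5.0000: term = 44.703351
  t = 5.5000: term = 51.930320
  t = 6.0000: term = 59.411614
  t = 6.5000: term = 67.099273
  t = 7.0000: term = 74.948924
  t = 7.5000: term = 82.919567
  t = 8.0000: term = 90.973388
  t = 8.5000: term = 99.075567
  t = 9.0000: term = 107.194111
  t = 9.5000: term = 115.299678
  t = 10.0000: term = 5263.591565
Convexity = (1/P) * sum = 6205.263094 / 86.974231 = 71.345996


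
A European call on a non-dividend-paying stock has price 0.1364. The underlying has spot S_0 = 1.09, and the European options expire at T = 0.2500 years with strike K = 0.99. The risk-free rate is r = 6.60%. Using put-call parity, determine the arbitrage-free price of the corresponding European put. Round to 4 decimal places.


Put-call parity: C - P = S_0 * exp(-qT) - K * exp(-rT).
S_0 * exp(-qT) = 1.0900 * 1.00000000 = 1.09000000
K * exp(-rT) = 0.9900 * 0.98363538 = 0.97379903
P = C - S*exp(-qT) + K*exp(-rT)
P = 0.1364 - 1.09000000 + 0.97379903 = 0.0202

Answer: Put price = 0.0202


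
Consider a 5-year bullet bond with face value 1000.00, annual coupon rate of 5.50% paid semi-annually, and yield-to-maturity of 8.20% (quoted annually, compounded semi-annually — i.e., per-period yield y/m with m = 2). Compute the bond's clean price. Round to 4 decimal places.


Coupon per period c = face * coupon_rate / m = 27.500000
Periods per year m = 2; per-period yield y/m = 0.041000
Number of cashflows N = 10
Cashflows (t years, CF_t, discount factor 1/(1+y/m)^(m*t), PV):
  t = 0.5000: CF_t = 27.500000, DF = 0.960615, PV = 26.416907
  t = 1.0000: CF_t = 27.500000, DF = 0.922781, PV = 25.376471
  t = 1.5000: CF_t = 27.500000, DF = 0.886437, PV = 24.377014
  t = 2.0000: CF_t = 27.500000, DF = 0.851524, PV = 23.416920
  t = 2.5000: CF_t = 27.500000, DF = 0.817987, PV = 22.494640
  t = 3.0000: CF_t = 27.500000, DF = 0.785770, PV = 21.608684
  t = 3.5000: CF_t = 27.500000, DF = 0.754823, PV = 20.757621
  t = 4.0000: CF_t = 27.500000, DF = 0.725094, PV = 19.940078
  t = 4.5000: CF_t = 27.500000, DF = 0.696536, PV = 19.154734
  t = 5.0000: CF_t = 1027.500000, DF = 0.669103, PV = 687.502902
Price P = sum_t PV_t = 891.045972

Answer: Price = 891.0460


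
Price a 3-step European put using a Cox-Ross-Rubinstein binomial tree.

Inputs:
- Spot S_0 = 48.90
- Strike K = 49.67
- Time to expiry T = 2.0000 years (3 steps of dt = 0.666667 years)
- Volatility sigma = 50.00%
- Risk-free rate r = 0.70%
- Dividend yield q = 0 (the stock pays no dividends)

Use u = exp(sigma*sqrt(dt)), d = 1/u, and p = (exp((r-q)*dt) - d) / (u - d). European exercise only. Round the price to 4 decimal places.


dt = T/N = 0.666667
u = exp(sigma*sqrt(dt)) = 1.504181; d = 1/u = 0.664814
p = (exp((r-q)*dt) - d) / (u - d) = 0.404905
Discount per step: exp(-r*dt) = 0.995344
Stock lattice S(k, i) with i counting down-moves:
  k=0: S(0,0) = 48.9000
  k=1: S(1,0) = 73.5544; S(1,1) = 32.5094
  k=2: S(2,0) = 110.6391; S(2,1) = 48.9000; S(2,2) = 21.6127
  k=3: S(3,0) = 166.4213; S(3,1) = 73.5544; S(3,2) = 32.5094; S(3,3) = 14.3684
Terminal payoffs V(N, i) = max(K - S_T, 0):
  V(3,0) = 0.000000; V(3,1) = 0.000000; V(3,2) = 17.160606; V(3,3) = 35.301583
Backward induction: V(k, i) = exp(-r*dt) * [p * V(k+1, i) + (1-p) * V(k+1, i+1)].
  V(2,0) = exp(-r*dt) * [p*0.000000 + (1-p)*0.000000] = 0.000000
  V(2,1) = exp(-r*dt) * [p*0.000000 + (1-p)*17.160606] = 10.164645
  V(2,2) = exp(-r*dt) * [p*17.160606 + (1-p)*35.301583] = 27.826053
  V(1,0) = exp(-r*dt) * [p*0.000000 + (1-p)*10.164645] = 6.020767
  V(1,1) = exp(-r*dt) * [p*10.164645 + (1-p)*27.826053] = 20.578603
  V(0,0) = exp(-r*dt) * [p*6.020767 + (1-p)*20.578603] = 14.615697

Answer: Price = V(0,0) = 14.6157


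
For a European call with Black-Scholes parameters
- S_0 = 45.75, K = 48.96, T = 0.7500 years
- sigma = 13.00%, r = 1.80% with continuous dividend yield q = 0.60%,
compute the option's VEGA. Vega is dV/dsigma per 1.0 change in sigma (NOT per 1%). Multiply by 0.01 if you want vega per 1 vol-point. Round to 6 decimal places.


Answer: Vega = 14.115742

Derivation:
d1 = -0.4660935087; d2 = -0.5786768112
phi(d1) = 0.3578790808; exp(-qT) = 0.9955101098; exp(-rT) = 0.9865907163
Vega = S * exp(-qT) * phi(d1) * sqrt(T) = 45.7500 * 0.9955101098 * 0.3578790808 * 0.8660254038 = 14.115742


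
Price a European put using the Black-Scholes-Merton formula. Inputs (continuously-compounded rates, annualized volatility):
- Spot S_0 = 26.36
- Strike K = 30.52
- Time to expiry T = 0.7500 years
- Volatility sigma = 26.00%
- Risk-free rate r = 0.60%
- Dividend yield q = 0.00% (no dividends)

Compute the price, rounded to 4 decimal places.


Answer: Price = 5.0414

Derivation:
d1 = (ln(S/K) + (r - q + 0.5*sigma^2) * T) / (sigma * sqrt(T)) = -0.51821404
d2 = d1 - sigma * sqrt(T) = -0.74338065
exp(-rT) = 0.99551011; exp(-qT) = 1.00000000
P = K * exp(-rT) * N(-d2) - S_0 * exp(-qT) * N(-d1)
N(-d1) = 0.69784553; N(-d2) = 0.77137437
P = 30.5200 * 0.99551011 * 0.77137437 - 26.3600 * 1.00000000 * 0.69784553 = 5.0414


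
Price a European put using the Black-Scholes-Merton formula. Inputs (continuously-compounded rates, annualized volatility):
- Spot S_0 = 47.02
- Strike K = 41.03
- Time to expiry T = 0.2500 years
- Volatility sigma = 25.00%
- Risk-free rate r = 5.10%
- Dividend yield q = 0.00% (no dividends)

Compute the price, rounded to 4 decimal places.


Answer: Price = 0.3106

Derivation:
d1 = (ln(S/K) + (r - q + 0.5*sigma^2) * T) / (sigma * sqrt(T)) = 1.25465629
d2 = d1 - sigma * sqrt(T) = 1.12965629
exp(-rT) = 0.98733094; exp(-qT) = 1.00000000
P = K * exp(-rT) * N(-d2) - S_0 * exp(-qT) * N(-d1)
N(-d1) = 0.10480178; N(-d2) = 0.12931054
P = 41.0300 * 0.98733094 * 0.12931054 - 47.0200 * 1.00000000 * 0.10480178 = 0.3106


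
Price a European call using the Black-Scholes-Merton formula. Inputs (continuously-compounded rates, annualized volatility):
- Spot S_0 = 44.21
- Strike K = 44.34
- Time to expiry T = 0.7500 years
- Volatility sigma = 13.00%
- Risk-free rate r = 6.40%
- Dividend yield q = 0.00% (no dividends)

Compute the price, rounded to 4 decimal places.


Answer: Price = 3.0682

Derivation:
d1 = (ln(S/K) + (r - q + 0.5*sigma^2) * T) / (sigma * sqrt(T)) = 0.45656241
d2 = d1 - sigma * sqrt(T) = 0.34397911
exp(-rT) = 0.95313379; exp(-qT) = 1.00000000
C = S_0 * exp(-qT) * N(d1) - K * exp(-rT) * N(d2)
N(d1) = 0.67600720; N(d2) = 0.63456900
C = 44.2100 * 1.00000000 * 0.67600720 - 44.3400 * 0.95313379 * 0.63456900 = 3.0682


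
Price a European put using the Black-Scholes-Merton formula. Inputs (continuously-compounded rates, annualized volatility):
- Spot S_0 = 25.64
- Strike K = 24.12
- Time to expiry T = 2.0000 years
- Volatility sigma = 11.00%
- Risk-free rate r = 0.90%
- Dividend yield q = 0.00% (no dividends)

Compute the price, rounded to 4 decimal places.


d1 = (ln(S/K) + (r - q + 0.5*sigma^2) * T) / (sigma * sqrt(T)) = 0.58633462
d2 = d1 - sigma * sqrt(T) = 0.43077112
exp(-rT) = 0.98216103; exp(-qT) = 1.00000000
P = K * exp(-rT) * N(-d2) - S_0 * exp(-qT) * N(-d1)
N(-d1) = 0.27882534; N(-d2) = 0.33331740
P = 24.1200 * 0.98216103 * 0.33331740 - 25.6400 * 1.00000000 * 0.27882534 = 0.7471

Answer: Price = 0.7471


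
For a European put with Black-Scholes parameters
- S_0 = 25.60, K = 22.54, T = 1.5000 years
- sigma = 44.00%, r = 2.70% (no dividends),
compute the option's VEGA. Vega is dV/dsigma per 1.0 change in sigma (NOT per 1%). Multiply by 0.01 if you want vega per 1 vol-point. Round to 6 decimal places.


d1 = 0.5808275410; d2 = 0.0419397976
phi(d1) = 0.3370180297; exp(-qT) = 1.0000000000; exp(-rT) = 0.9603091645
Vega = S * exp(-qT) * phi(d1) * sqrt(T) = 25.6000 * 1.0000000000 * 0.3370180297 * 1.2247448714 = 10.566684

Answer: Vega = 10.566684


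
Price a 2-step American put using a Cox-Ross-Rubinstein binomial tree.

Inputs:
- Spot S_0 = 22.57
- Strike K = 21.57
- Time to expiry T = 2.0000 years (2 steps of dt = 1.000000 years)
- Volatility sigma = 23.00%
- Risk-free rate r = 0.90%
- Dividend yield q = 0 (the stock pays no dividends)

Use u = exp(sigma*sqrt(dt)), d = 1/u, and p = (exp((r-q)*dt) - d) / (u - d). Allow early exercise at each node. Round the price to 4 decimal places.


dt = T/N = 1.000000
u = exp(sigma*sqrt(dt)) = 1.258600; d = 1/u = 0.794534
p = (exp((r-q)*dt) - d) / (u - d) = 0.462233
Discount per step: exp(-r*dt) = 0.991040
Stock lattice S(k, i) with i counting down-moves:
  k=0: S(0,0) = 22.5700
  k=1: S(1,0) = 28.4066; S(1,1) = 17.9326
  k=2: S(2,0) = 35.7525; S(2,1) = 22.5700; S(2,2) = 14.2481
Terminal payoffs V(N, i) = max(K - S_T, 0):
  V(2,0) = 0.000000; V(2,1) = 0.000000; V(2,2) = 7.321928
Backward induction: V(k, i) = exp(-r*dt) * [p * V(k+1, i) + (1-p) * V(k+1, i+1)]; then take max(V_cont, immediate exercise) for American.
  V(1,0) = exp(-r*dt) * [p*0.000000 + (1-p)*0.000000] = 0.000000; exercise = 0.000000; V(1,0) = max -> 0.000000
  V(1,1) = exp(-r*dt) * [p*0.000000 + (1-p)*7.321928] = 3.902210; exercise = 3.637377; V(1,1) = max -> 3.902210
  V(0,0) = exp(-r*dt) * [p*0.000000 + (1-p)*3.902210] = 2.079676; exercise = 0.000000; V(0,0) = max -> 2.079676

Answer: Price = V(0,0) = 2.0797


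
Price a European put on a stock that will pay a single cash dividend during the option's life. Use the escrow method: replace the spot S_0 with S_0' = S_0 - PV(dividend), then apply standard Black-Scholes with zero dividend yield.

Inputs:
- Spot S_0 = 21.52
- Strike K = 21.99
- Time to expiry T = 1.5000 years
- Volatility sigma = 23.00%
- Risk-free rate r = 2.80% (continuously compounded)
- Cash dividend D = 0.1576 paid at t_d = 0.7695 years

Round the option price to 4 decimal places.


Answer: Price = 2.2399

Derivation:
PV(D) = D * exp(-r * t_d) = 0.1576 * 0.97868446 = 0.15424067
S_0' = S_0 - PV(D) = 21.5200 - 0.15424067 = 21.36575933
d1 = (ln(S_0'/K) + (r + sigma^2/2)*T) / (sigma*sqrt(T)) = 0.18771187
d2 = d1 - sigma*sqrt(T) = -0.09397945
exp(-rT) = 0.95886978
N(-d1) = 0.42555126; N(-d2) = 0.53743726
P = K * exp(-rT) * N(-d2) - S_0' * N(-d1) = 21.9900 * 0.95886978 * 0.53743726 - 21.36575933 * 0.42555126 = 2.2399


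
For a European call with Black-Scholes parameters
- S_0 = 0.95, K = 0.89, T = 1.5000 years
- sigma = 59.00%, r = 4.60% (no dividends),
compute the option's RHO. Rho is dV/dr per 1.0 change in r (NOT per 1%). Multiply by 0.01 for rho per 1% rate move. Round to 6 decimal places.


Answer: Rho = 0.536192

Derivation:
d1 = 0.5470741898; d2 = -0.1755252843
phi(d1) = 0.3434946928; exp(-qT) = 1.0000000000; exp(-rT) = 0.9333266801
N(d2) = 0.4303334526
Rho = K*T*exp(-rT)*N(d2) = 0.8900 * 1.5000 * 0.9333266801 * 0.4303334526 = 0.536192


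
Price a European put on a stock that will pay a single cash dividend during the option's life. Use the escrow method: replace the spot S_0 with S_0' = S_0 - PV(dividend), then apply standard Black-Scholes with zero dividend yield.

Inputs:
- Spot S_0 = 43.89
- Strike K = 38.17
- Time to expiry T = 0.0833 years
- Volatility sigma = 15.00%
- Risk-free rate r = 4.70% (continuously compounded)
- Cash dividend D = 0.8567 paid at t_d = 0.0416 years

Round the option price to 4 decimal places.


PV(D) = D * exp(-r * t_d) = 0.8567 * 0.99804671 = 0.85502662
S_0' = S_0 - PV(D) = 43.8900 - 0.85502662 = 43.03497338
d1 = (ln(S_0'/K) + (r + sigma^2/2)*T) / (sigma*sqrt(T)) = 2.88306666
d2 = d1 - sigma*sqrt(T) = 2.83977405
exp(-rT) = 0.99609255
N(-d1) = 0.00196912; N(-d2) = 0.00225727
P = K * exp(-rT) * N(-d2) - S_0' * N(-d1) = 38.1700 * 0.99609255 * 0.00225727 - 43.03497338 * 0.00196912 = 0.0011

Answer: Price = 0.0011


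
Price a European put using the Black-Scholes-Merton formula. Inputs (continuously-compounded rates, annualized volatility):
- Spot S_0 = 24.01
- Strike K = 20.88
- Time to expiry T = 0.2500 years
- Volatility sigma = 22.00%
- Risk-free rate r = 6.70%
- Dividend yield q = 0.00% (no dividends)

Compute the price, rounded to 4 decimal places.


Answer: Price = 0.0852

Derivation:
d1 = (ln(S/K) + (r - q + 0.5*sigma^2) * T) / (sigma * sqrt(T)) = 1.47707861
d2 = d1 - sigma * sqrt(T) = 1.36707861
exp(-rT) = 0.98338950; exp(-qT) = 1.00000000
P = K * exp(-rT) * N(-d2) - S_0 * exp(-qT) * N(-d1)
N(-d1) = 0.06982728; N(-d2) = 0.08580033
P = 20.8800 * 0.98338950 * 0.08580033 - 24.0100 * 1.00000000 * 0.06982728 = 0.0852


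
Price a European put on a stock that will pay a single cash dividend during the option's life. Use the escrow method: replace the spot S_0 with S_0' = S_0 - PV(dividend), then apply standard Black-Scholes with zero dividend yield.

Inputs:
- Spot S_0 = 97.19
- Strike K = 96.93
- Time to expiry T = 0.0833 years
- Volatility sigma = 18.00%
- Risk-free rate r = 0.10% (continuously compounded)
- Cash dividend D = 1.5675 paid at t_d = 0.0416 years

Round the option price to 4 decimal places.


Answer: Price = 2.7117

Derivation:
PV(D) = D * exp(-r * t_d) = 1.5675 * 0.99995840 = 1.56743479
S_0' = S_0 - PV(D) = 97.1900 - 1.56743479 = 95.62256521
d1 = (ln(S_0'/K) + (r + sigma^2/2)*T) / (sigma*sqrt(T)) = -0.23382510
d2 = d1 - sigma*sqrt(T) = -0.28577623
exp(-rT) = 0.99991670
N(-d1) = 0.59243962; N(-d2) = 0.61247524
P = K * exp(-rT) * N(-d2) - S_0' * N(-d1) = 96.9300 * 0.99991670 * 0.61247524 - 95.62256521 * 0.59243962 = 2.7117


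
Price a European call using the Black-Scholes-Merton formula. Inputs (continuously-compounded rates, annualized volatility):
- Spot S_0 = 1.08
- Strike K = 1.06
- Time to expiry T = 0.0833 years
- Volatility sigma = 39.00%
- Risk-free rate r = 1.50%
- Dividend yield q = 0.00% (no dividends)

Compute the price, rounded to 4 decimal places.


d1 = (ln(S/K) + (r - q + 0.5*sigma^2) * T) / (sigma * sqrt(T)) = 0.23344363
d2 = d1 - sigma * sqrt(T) = 0.12088285
exp(-rT) = 0.99875128; exp(-qT) = 1.00000000
C = S_0 * exp(-qT) * N(d1) - K * exp(-rT) * N(d2)
N(d1) = 0.59229153; N(d2) = 0.54810809
C = 1.0800 * 1.00000000 * 0.59229153 - 1.0600 * 0.99875128 * 0.54810809 = 0.0594

Answer: Price = 0.0594


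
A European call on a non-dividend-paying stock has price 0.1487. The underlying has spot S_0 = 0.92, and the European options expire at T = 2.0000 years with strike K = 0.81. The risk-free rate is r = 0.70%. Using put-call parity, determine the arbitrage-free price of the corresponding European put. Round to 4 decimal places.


Answer: Put price = 0.0274

Derivation:
Put-call parity: C - P = S_0 * exp(-qT) - K * exp(-rT).
S_0 * exp(-qT) = 0.9200 * 1.00000000 = 0.92000000
K * exp(-rT) = 0.8100 * 0.98609754 = 0.79873901
P = C - S*exp(-qT) + K*exp(-rT)
P = 0.1487 - 0.92000000 + 0.79873901 = 0.0274


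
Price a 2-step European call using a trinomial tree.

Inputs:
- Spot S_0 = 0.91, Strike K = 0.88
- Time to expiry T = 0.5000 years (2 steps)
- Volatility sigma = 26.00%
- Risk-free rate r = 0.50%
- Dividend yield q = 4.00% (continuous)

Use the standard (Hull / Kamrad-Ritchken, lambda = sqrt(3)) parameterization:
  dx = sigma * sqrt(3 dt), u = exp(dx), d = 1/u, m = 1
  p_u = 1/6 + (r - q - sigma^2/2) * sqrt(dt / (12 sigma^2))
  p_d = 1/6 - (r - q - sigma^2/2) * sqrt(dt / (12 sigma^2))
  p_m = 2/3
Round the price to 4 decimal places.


Answer: Price = V(0,0) = 0.0683

Derivation:
dt = T/N = 0.250000; dx = sigma*sqrt(3*dt) = 0.225167
u = exp(dx) = 1.252531; d = 1/u = 0.798383
p_u = 0.128473, p_m = 0.666667, p_d = 0.204861
Discount per step: exp(-r*dt) = 0.998751
Stock lattice S(k, j) with j the centered position index:
  k=0: S(0,+0) = 0.9100
  k=1: S(1,-1) = 0.7265; S(1,+0) = 0.9100; S(1,+1) = 1.1398
  k=2: S(2,-2) = 0.5800; S(2,-1) = 0.7265; S(2,+0) = 0.9100; S(2,+1) = 1.1398; S(2,+2) = 1.4276
Terminal payoffs V(N, j) = max(S_T - K, 0):
  V(2,-2) = 0.000000; V(2,-1) = 0.000000; V(2,+0) = 0.030000; V(2,+1) = 0.259804; V(2,+2) = 0.547640
Backward induction: V(k, j) = exp(-r*dt) * [p_u * V(k+1, j+1) + p_m * V(k+1, j) + p_d * V(k+1, j-1)]
  V(1,-1) = exp(-r*dt) * [p_u*0.030000 + p_m*0.000000 + p_d*0.000000] = 0.003849
  V(1,+0) = exp(-r*dt) * [p_u*0.259804 + p_m*0.030000 + p_d*0.000000] = 0.053311
  V(1,+1) = exp(-r*dt) * [p_u*0.547640 + p_m*0.259804 + p_d*0.030000] = 0.249393
  V(0,+0) = exp(-r*dt) * [p_u*0.249393 + p_m*0.053311 + p_d*0.003849] = 0.068284


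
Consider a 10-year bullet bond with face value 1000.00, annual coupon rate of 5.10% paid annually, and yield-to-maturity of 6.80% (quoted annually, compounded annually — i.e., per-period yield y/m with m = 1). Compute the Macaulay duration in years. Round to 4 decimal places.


Coupon per period c = face * coupon_rate / m = 51.000000
Periods per year m = 1; per-period yield y/m = 0.068000
Number of cashflows N = 10
Cashflows (t years, CF_t, discount factor 1/(1+y/m)^(m*t), PV):
  t = 1.0000: CF_t = 51.000000, DF = 0.936330, PV = 47.752809
  t = 2.0000: CF_t = 51.000000, DF = 0.876713, PV = 44.712368
  t = 3.0000: CF_t = 51.000000, DF = 0.820892, PV = 41.865513
  t = 4.0000: CF_t = 51.000000, DF = 0.768626, PV = 39.199919
  t = 5.0000: CF_t = 51.000000, DF = 0.719687, PV = 36.704044
  t = 6.0000: CF_t = 51.000000, DF = 0.673864, PV = 34.367082
  t = 7.0000: CF_t = 51.000000, DF = 0.630959, PV = 32.178916
  t = 8.0000: CF_t = 51.000000, DF = 0.590786, PV = 30.130071
  t = 9.0000: CF_t = 51.000000, DF = 0.553170, PV = 28.211677
  t = 10.0000: CF_t = 1051.000000, DF = 0.517950, PV = 544.364993
Price P = sum_t PV_t = 879.487391
Macaulay numerator sum_t t * PV_t:
  t * PV_t at t = 1.0000: 47.752809
  t * PV_t at t = 2.0000: 89.424736
  t * PV_t at t = 3.0000: 125.596539
  t * PV_t at t = 4.0000: 156.799674
  t * PV_t at t = 5.0000: 183.520218
  t * PV_t at t = 6.0000: 206.202492
  t * PV_t at t = 7.0000: 225.252411
  t * PV_t at t = 8.0000: 241.040568
  t * PV_t at t = 9.0000: 253.905092
  t * PV_t at t = 10.0000: 5443.649933
Macaulay duration D = (sum_t t * PV_t) / P = 6973.144473 / 879.487391 = 7.928646

Answer: Macaulay duration = 7.9286 years


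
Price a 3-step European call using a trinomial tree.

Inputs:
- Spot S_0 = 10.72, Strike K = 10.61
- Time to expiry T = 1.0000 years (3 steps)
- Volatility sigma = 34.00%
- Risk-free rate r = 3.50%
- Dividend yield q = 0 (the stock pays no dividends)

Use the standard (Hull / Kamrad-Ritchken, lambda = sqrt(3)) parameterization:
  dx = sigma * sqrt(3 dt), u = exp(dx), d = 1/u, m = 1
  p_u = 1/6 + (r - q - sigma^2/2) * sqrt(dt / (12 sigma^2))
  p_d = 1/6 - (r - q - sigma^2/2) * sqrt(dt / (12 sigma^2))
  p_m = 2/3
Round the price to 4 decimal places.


Answer: Price = V(0,0) = 1.5517

Derivation:
dt = T/N = 0.333333; dx = sigma*sqrt(3*dt) = 0.340000
u = exp(dx) = 1.404948; d = 1/u = 0.711770
p_u = 0.155490, p_m = 0.666667, p_d = 0.177843
Discount per step: exp(-r*dt) = 0.988401
Stock lattice S(k, j) with j the centered position index:
  k=0: S(0,+0) = 10.7200
  k=1: S(1,-1) = 7.6302; S(1,+0) = 10.7200; S(1,+1) = 15.0610
  k=2: S(2,-2) = 5.4309; S(2,-1) = 7.6302; S(2,+0) = 10.7200; S(2,+1) = 15.0610; S(2,+2) = 21.1600
  k=3: S(3,-3) = 3.8656; S(3,-2) = 5.4309; S(3,-1) = 7.6302; S(3,+0) = 10.7200; S(3,+1) = 15.0610; S(3,+2) = 21.1600; S(3,+3) = 29.7286
Terminal payoffs V(N, j) = max(S_T - K, 0):
  V(3,-3) = 0.000000; V(3,-2) = 0.000000; V(3,-1) = 0.000000; V(3,+0) = 0.110000; V(3,+1) = 4.451038; V(3,+2) = 10.549969; V(3,+3) = 19.118648
Backward induction: V(k, j) = exp(-r*dt) * [p_u * V(k+1, j+1) + p_m * V(k+1, j) + p_d * V(k+1, j-1)]
  V(2,-2) = exp(-r*dt) * [p_u*0.000000 + p_m*0.000000 + p_d*0.000000] = 0.000000
  V(2,-1) = exp(-r*dt) * [p_u*0.110000 + p_m*0.000000 + p_d*0.000000] = 0.016906
  V(2,+0) = exp(-r*dt) * [p_u*4.451038 + p_m*0.110000 + p_d*0.000000] = 0.756548
  V(2,+1) = exp(-r*dt) * [p_u*10.549969 + p_m*4.451038 + p_d*0.110000] = 4.573666
  V(2,+2) = exp(-r*dt) * [p_u*19.118648 + p_m*10.549969 + p_d*4.451038] = 10.672421
  V(1,-1) = exp(-r*dt) * [p_u*0.756548 + p_m*0.016906 + p_d*0.000000] = 0.127411
  V(1,+0) = exp(-r*dt) * [p_u*4.573666 + p_m*0.756548 + p_d*0.016906] = 1.204399
  V(1,+1) = exp(-r*dt) * [p_u*10.672421 + p_m*4.573666 + p_d*0.756548] = 4.786940
  V(0,+0) = exp(-r*dt) * [p_u*4.786940 + p_m*1.204399 + p_d*0.127411] = 1.551705
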